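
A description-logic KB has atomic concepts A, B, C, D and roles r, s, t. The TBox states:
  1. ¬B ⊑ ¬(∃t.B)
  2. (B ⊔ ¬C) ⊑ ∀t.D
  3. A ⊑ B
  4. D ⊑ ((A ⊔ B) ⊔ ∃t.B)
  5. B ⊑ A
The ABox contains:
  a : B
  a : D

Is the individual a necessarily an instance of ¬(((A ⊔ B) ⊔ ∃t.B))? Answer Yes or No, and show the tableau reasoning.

No

1. a : ¬(((A ⊔ B) ⊔ ∃t.B))?  L(a) = {B, D} ∪ {((A ⊔ B) ⊔ ∃t.B)}
   apply at a: B⊑A
   open: L(a) ⊇ {A, B, D, ∀t.D} — a ∉ ¬(((A ⊔ B) ⊔ ∃t.B)) possible
2. Hence a : ¬(((A ⊔ B) ⊔ ∃t.B)): not entailed.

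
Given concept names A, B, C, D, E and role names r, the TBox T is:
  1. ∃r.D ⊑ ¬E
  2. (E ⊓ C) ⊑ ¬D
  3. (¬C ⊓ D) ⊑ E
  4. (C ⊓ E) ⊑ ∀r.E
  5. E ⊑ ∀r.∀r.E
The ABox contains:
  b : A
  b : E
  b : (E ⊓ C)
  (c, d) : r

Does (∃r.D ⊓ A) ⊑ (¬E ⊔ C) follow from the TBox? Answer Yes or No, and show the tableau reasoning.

1. (∃r.D ⊓ A) ⊑ (¬E ⊔ C)  ⇔  ((∃r.D ⊓ A) ⊓ (E ⊓ ¬C)) unsat w.r.t. T
   all branches close; clash {E, ¬E} at x₀
2. Hence (∃r.D ⊓ A) ⊑ (¬E ⊔ C): entailed.

Yes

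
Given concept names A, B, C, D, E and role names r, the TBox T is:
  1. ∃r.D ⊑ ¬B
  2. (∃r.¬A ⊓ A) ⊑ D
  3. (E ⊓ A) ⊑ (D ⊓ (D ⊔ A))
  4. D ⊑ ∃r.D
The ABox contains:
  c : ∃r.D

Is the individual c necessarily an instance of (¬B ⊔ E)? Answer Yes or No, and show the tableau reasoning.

1. c : (¬B ⊔ E)?  L(c) = {∃r.D} ∪ {(B ⊓ ¬E)}
   clash {B, ¬B} at c — c ∈ (¬B ⊔ E)
2. Hence c : (¬B ⊔ E): entailed.

Yes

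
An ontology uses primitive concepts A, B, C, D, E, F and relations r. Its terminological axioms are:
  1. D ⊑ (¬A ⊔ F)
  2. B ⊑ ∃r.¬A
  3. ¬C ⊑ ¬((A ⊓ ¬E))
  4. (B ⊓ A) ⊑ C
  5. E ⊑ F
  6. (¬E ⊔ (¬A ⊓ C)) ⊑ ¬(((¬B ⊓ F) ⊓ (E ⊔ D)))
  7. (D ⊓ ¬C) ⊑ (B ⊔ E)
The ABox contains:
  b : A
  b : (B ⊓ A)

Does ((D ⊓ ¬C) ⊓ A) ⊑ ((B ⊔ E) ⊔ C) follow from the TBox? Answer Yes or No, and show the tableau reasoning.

Yes

1. ((D ⊓ ¬C) ⊓ A) ⊑ ((B ⊔ E) ⊔ C)  ⇔  (((D ⊓ ¬C) ⊓ A) ⊓ ((¬B ⊓ ¬E) ⊓ ¬C)) unsat w.r.t. T
   all branches close; clash {C, ¬C} at x₀
2. Hence ((D ⊓ ¬C) ⊓ A) ⊑ ((B ⊔ E) ⊔ C): entailed.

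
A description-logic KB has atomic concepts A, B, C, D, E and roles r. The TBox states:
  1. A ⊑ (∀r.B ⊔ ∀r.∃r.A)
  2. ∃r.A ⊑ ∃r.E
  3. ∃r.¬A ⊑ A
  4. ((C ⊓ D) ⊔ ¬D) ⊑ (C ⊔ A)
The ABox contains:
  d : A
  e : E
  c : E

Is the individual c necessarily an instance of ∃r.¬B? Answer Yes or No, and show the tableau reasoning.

1. c : ∃r.¬B?  L(c) = {E} ∪ {∀r.B}
   open: L(c) ⊇ {D, E, ¬A, ¬C, ∀r.A, …} — c ∉ ∃r.¬B possible
2. Hence c : ∃r.¬B: not entailed.

No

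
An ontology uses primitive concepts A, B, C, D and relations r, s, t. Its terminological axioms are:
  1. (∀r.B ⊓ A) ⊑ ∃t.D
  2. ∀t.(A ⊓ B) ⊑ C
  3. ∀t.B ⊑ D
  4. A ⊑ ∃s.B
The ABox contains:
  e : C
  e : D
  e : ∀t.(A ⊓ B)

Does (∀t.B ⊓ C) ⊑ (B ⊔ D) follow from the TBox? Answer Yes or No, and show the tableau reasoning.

Yes

1. (∀t.B ⊓ C) ⊑ (B ⊔ D)  ⇔  ((∀t.B ⊓ C) ⊓ (¬B ⊓ ¬D)) unsat w.r.t. T
   all branches close; clash {D, ¬D} at x₀
2. Hence (∀t.B ⊓ C) ⊑ (B ⊔ D): entailed.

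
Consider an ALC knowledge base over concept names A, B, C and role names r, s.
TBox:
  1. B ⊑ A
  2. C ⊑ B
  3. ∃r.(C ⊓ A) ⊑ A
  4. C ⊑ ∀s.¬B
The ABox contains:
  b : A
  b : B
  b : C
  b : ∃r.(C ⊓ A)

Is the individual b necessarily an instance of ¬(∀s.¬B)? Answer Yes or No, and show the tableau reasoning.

1. b : ¬(∀s.¬B)?  L(b) = {A, B, C, ∃r.(C ⊓ A)} ∪ {∀s.¬B}
   open: L(b) ⊇ {A, B, C, ∀s.¬B, ∃r.(C ⊓ A)} (+ ∃-successors) — b ∉ ¬(∀s.¬B) possible
2. Hence b : ¬(∀s.¬B): not entailed.

No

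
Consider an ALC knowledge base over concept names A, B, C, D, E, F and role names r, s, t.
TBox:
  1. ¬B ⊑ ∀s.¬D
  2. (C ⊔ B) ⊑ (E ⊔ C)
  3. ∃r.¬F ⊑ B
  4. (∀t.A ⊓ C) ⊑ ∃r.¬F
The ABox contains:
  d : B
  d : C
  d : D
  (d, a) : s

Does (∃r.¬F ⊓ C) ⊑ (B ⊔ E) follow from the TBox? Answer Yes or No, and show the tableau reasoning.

1. (∃r.¬F ⊓ C) ⊑ (B ⊔ E)  ⇔  ((∃r.¬F ⊓ C) ⊓ (¬B ⊓ ¬E)) unsat w.r.t. T
   all branches close; clash {B, ¬B} at x₀
2. Hence (∃r.¬F ⊓ C) ⊑ (B ⊔ E): entailed.

Yes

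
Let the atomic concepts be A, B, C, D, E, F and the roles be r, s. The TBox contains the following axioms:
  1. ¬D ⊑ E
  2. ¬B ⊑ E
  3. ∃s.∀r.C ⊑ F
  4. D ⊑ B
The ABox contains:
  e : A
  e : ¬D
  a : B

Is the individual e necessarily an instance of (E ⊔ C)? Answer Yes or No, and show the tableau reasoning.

1. e : (E ⊔ C)?  L(e) = {A, ¬D} ∪ {(¬E ⊓ ¬C)}
   clash {E, ¬E} at e — e ∈ (E ⊔ C)
2. Hence e : (E ⊔ C): entailed.

Yes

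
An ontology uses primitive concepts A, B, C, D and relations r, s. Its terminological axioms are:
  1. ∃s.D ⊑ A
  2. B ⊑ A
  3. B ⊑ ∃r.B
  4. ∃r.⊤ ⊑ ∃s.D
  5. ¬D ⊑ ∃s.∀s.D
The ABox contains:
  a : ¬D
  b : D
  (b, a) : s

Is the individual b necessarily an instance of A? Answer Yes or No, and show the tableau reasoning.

1. b : A?  L(b) = {D} ∪ {¬A}
   open: L(b) ⊇ {D, ¬A, ¬B, ∀r.⊥, ∀s.¬D} — b ∉ A possible
2. Hence b : A: not entailed.

No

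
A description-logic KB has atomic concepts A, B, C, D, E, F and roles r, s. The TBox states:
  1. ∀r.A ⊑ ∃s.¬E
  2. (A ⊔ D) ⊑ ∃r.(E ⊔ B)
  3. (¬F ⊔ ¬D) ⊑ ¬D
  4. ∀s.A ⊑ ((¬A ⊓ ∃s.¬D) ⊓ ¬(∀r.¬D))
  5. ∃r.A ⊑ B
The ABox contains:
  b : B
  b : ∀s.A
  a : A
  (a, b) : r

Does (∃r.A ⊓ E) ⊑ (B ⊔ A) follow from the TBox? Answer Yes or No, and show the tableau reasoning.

1. (∃r.A ⊓ E) ⊑ (B ⊔ A)  ⇔  ((∃r.A ⊓ E) ⊓ (¬B ⊓ ¬A)) unsat w.r.t. T
   all branches close; clash {B, ¬B} at x₀
2. Hence (∃r.A ⊓ E) ⊑ (B ⊔ A): entailed.

Yes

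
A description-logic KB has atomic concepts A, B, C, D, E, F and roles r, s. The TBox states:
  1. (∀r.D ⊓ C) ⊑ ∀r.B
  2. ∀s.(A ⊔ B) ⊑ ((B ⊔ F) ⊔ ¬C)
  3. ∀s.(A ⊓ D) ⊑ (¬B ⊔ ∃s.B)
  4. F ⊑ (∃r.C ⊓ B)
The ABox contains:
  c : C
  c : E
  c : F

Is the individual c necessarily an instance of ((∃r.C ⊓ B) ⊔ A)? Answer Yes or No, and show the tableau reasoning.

Yes

1. c : ((∃r.C ⊓ B) ⊔ A)?  L(c) = {C, E, F} ∪ {((∀r.¬C ⊔ ¬B) ⊓ ¬A)}
   clash {B, ¬B} at c — c ∈ ((∃r.C ⊓ B) ⊔ A)
2. Hence c : ((∃r.C ⊓ B) ⊔ A): entailed.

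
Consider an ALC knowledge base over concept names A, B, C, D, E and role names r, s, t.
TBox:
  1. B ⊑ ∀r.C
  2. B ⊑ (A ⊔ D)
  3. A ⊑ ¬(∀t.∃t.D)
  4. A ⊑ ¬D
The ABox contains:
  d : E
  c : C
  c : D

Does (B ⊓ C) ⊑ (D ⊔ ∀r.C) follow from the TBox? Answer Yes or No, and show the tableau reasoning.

1. (B ⊓ C) ⊑ (D ⊔ ∀r.C)  ⇔  ((B ⊓ C) ⊓ (¬D ⊓ ∃r.¬C)) unsat w.r.t. T
   all branches close; clash {D, ¬D} at x₀
2. Hence (B ⊓ C) ⊑ (D ⊔ ∀r.C): entailed.

Yes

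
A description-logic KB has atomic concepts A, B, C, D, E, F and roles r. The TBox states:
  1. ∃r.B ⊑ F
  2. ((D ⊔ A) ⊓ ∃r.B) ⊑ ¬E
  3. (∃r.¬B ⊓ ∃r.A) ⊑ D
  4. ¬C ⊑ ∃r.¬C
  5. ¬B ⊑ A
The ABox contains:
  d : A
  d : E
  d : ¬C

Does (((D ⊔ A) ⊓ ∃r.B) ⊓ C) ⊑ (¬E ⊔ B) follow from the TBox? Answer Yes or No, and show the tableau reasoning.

1. (((D ⊔ A) ⊓ ∃r.B) ⊓ C) ⊑ (¬E ⊔ B)  ⇔  ((((D ⊔ A) ⊓ ∃r.B) ⊓ C) ⊓ (E ⊓ ¬B)) unsat w.r.t. T
   all branches close; clash {E, ¬E} at x₀
2. Hence (((D ⊔ A) ⊓ ∃r.B) ⊓ C) ⊑ (¬E ⊔ B): entailed.

Yes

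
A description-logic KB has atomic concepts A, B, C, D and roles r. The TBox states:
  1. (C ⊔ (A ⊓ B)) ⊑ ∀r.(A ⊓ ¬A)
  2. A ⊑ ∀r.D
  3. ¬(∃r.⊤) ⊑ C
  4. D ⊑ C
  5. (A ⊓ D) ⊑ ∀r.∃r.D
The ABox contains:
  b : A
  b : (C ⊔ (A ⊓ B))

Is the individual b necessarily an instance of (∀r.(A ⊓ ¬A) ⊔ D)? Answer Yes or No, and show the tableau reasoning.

Yes

1. b : (∀r.(A ⊓ ¬A) ⊔ D)?  L(b) = {A, (C ⊔ (A ⊓ B))} ∪ {(∃r.(¬A ⊔ A) ⊓ ¬D)}
   clash {A, ¬A} at an ∃-successor — b ∈ (∀r.(A ⊓ ¬A) ⊔ D)
2. Hence b : (∀r.(A ⊓ ¬A) ⊔ D): entailed.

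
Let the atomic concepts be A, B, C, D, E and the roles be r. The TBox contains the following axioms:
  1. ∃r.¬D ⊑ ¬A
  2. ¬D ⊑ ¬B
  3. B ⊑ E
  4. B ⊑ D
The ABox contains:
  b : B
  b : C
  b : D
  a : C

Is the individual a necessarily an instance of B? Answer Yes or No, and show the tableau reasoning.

No

1. a : B?  L(a) = {C} ∪ {¬B}
   open: L(a) ⊇ {C, ¬B, ∀r.D} — a ∉ B possible
2. Hence a : B: not entailed.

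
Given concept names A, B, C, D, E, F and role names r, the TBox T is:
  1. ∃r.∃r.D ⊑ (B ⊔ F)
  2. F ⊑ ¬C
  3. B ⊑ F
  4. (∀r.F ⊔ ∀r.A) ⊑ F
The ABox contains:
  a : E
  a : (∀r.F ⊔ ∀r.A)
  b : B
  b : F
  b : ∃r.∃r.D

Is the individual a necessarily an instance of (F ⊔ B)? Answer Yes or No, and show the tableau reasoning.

1. a : (F ⊔ B)?  L(a) = {E, (∀r.F ⊔ ∀r.A)} ∪ {(¬F ⊓ ¬B)}
   clash {F, ¬F} at a — a ∈ (F ⊔ B)
2. Hence a : (F ⊔ B): entailed.

Yes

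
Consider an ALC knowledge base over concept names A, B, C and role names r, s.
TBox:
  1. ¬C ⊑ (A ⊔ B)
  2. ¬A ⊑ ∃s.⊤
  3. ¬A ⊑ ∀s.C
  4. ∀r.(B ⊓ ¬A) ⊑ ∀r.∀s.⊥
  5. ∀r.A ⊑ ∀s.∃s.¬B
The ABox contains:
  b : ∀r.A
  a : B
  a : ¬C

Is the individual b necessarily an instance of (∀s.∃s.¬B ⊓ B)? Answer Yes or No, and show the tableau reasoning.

No

1. b : (∀s.∃s.¬B ⊓ B)?  L(b) = {∀r.A} ∪ {(∃s.∀s.B ⊔ ¬B)}
   apply at b: ∀r.A⊑∀s.∃s.¬B
   open: L(b) ⊇ {A, C, ¬B, ∀r.A, ∀s.∃s.¬B, …} (+ ∃-successors) — b ∉ (∀s.∃s.¬B ⊓ B) possible
2. Hence b : (∀s.∃s.¬B ⊓ B): not entailed.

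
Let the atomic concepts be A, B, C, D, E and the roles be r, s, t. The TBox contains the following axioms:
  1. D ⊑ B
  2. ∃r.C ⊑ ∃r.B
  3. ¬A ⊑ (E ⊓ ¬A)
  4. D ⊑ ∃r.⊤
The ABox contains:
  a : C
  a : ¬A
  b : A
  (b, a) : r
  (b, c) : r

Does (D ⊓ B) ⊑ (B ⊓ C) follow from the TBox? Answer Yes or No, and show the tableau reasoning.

No

1. (D ⊓ B) ⊑ (B ⊓ C)  ⇔  ((D ⊓ B) ⊓ (¬B ⊔ ¬C)) unsat w.r.t. T
   apply at x₀: D⊑∃r.⊤
   open: L(x₀) ⊇ {A, B, D, ¬C, ∀r.¬C, …} (+ ∃-successors)
2. Hence (D ⊓ B) ⊑ (B ⊓ C): not entailed.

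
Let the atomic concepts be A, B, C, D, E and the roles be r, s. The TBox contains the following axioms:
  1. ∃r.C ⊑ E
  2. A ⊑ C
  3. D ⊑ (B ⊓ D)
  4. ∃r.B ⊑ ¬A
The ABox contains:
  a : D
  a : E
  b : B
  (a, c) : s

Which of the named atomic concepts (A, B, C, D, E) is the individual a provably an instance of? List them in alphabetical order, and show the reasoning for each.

{B, D, E}

1. a : A?  L(a) = {D, E} ∪ {¬A}
   apply at a: D⊑(B ⊓ D)
   open: L(a) ⊇ {B, D, E, ¬A} — a ∉ A possible
2. a : B?  L(a) = {D, E} ∪ {¬B}
   clash {B, ¬B} at a — a ∈ B
3. a : C?  L(a) = {D, E} ∪ {¬C}
   apply at a: D⊑(B ⊓ D)
   open: L(a) ⊇ {B, D, E, ¬A, ¬C} — a ∉ C possible
4. a : D?  L(a) = {D, E} ∪ {¬D}
   clash {D, ¬D} at a — a ∈ D
5. a : E?  L(a) = {D, E} ∪ {¬E}
   clash {E, ¬E} at a — a ∈ E
6. Entailed for a: {B, D, E}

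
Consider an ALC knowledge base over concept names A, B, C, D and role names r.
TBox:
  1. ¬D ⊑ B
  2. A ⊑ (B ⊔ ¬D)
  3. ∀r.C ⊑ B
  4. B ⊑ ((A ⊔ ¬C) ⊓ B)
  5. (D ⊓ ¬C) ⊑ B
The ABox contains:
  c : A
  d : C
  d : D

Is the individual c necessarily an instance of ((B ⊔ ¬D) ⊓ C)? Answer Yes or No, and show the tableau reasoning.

1. c : ((B ⊔ ¬D) ⊓ C)?  L(c) = {A} ∪ {((¬B ⊓ D) ⊔ ¬C)}
   apply at c: A⊑(B ⊔ ¬D)
   open: L(c) ⊇ {A, B, D, ¬C} — c ∉ ((B ⊔ ¬D) ⊓ C) possible
2. Hence c : ((B ⊔ ¬D) ⊓ C): not entailed.

No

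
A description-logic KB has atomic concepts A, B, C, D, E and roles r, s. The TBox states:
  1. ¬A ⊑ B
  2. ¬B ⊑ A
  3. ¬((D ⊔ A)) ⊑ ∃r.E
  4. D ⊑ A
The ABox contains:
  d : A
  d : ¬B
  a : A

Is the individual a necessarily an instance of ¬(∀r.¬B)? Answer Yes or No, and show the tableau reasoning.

1. a : ¬(∀r.¬B)?  L(a) = {A} ∪ {∀r.¬B}
   open: L(a) ⊇ {A, ∀r.¬B} — a ∉ ¬(∀r.¬B) possible
2. Hence a : ¬(∀r.¬B): not entailed.

No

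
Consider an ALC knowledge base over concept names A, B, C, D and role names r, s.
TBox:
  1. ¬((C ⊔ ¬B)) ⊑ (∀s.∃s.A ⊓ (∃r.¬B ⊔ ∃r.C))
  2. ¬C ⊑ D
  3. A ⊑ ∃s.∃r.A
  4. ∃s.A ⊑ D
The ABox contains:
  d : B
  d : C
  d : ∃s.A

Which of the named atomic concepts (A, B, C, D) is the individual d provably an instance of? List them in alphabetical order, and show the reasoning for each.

1. d : A?  L(d) = {B, C, ∃s.A} ∪ {¬A}
   apply at d: ∃s.A⊑D
   open: L(d) ⊇ {B, C, D, ¬A, ∃s.A} (+ ∃-successors) — d ∉ A possible
2. d : B?  L(d) = {B, C, ∃s.A} ∪ {¬B}
   clash {B, ¬B} at d — d ∈ B
3. d : C?  L(d) = {B, C, ∃s.A} ∪ {¬C}
   clash {C, ¬C} at d — d ∈ C
4. d : D?  L(d) = {B, C, ∃s.A} ∪ {¬D}
   clash {D, ¬D} at d — d ∈ D
5. Entailed for d: {B, C, D}

{B, C, D}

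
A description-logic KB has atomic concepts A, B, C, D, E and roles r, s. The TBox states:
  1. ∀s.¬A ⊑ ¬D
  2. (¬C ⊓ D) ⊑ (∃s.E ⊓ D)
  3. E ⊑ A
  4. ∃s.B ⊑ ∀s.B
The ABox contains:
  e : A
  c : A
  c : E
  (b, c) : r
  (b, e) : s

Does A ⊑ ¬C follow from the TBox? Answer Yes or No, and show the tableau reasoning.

1. A ⊑ ¬C  ⇔  (A ⊓ C) unsat w.r.t. T
   open: L(x₀) ⊇ {A, C, ∀s.¬B, ∃s.A} (+ ∃-successors)
2. Hence A ⊑ ¬C: not entailed.

No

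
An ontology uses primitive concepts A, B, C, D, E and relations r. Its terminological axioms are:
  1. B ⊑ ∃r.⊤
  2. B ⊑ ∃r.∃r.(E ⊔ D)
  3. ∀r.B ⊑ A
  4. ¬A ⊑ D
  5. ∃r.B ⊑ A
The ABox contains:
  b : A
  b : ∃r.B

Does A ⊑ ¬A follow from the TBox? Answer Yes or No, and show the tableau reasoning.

1. A ⊑ ¬A  ⇔  (A ⊓ A) unsat w.r.t. T
   open: L(x₀) ⊇ {A, ¬B}
2. Hence A ⊑ ¬A: not entailed.

No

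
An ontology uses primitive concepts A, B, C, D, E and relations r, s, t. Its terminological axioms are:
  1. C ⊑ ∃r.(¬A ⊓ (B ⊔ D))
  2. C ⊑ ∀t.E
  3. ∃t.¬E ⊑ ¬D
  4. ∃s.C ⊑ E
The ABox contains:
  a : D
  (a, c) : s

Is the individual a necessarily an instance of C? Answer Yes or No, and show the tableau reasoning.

No

1. a : C?  L(a) = {D} ∪ {¬C}
   open: L(a) ⊇ {D, ¬C, ∀s.¬C, ∀t.E} — a ∉ C possible
2. Hence a : C: not entailed.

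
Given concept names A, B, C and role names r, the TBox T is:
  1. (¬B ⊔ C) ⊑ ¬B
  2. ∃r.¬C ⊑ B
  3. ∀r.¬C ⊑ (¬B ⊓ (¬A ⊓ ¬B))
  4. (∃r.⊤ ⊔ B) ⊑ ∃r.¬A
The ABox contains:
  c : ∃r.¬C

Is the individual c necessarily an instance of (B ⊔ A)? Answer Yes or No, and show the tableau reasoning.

Yes

1. c : (B ⊔ A)?  L(c) = {∃r.¬C} ∪ {(¬B ⊓ ¬A)}
   clash {B, ¬B} at c — c ∈ (B ⊔ A)
2. Hence c : (B ⊔ A): entailed.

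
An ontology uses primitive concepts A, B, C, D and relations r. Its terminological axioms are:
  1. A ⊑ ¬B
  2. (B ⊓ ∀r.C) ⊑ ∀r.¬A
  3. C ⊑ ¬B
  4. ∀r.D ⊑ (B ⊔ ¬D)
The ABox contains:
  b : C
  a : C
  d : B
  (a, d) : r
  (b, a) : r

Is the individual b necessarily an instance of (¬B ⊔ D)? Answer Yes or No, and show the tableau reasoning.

Yes

1. b : (¬B ⊔ D)?  L(b) = {C} ∪ {(B ⊓ ¬D)}
   clash {B, ¬B} at b — b ∈ (¬B ⊔ D)
2. Hence b : (¬B ⊔ D): entailed.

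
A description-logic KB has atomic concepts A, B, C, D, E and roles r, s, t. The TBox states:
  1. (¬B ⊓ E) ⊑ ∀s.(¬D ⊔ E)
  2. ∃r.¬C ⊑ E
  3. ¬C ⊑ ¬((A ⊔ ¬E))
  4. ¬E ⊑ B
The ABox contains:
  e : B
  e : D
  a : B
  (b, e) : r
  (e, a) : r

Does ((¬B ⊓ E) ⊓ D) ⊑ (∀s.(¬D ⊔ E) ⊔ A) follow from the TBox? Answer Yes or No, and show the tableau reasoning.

Yes

1. ((¬B ⊓ E) ⊓ D) ⊑ (∀s.(¬D ⊔ E) ⊔ A)  ⇔  (((¬B ⊓ E) ⊓ D) ⊓ (∃s.(D ⊓ ¬E) ⊓ ¬A)) unsat w.r.t. T
   all branches close; clash {E, ¬E} at an ∃-successor
2. Hence ((¬B ⊓ E) ⊓ D) ⊑ (∀s.(¬D ⊔ E) ⊔ A): entailed.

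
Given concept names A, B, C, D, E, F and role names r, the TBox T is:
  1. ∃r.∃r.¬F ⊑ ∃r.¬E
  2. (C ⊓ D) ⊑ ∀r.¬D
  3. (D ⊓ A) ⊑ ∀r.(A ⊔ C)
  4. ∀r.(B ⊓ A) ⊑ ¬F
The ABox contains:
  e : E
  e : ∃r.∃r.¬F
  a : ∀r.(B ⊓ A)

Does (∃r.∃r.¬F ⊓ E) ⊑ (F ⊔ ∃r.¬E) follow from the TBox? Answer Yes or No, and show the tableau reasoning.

1. (∃r.∃r.¬F ⊓ E) ⊑ (F ⊔ ∃r.¬E)  ⇔  ((∃r.∃r.¬F ⊓ E) ⊓ (¬F ⊓ ∀r.E)) unsat w.r.t. T
   all branches close; clash {E, ¬E} at an ∃-successor
2. Hence (∃r.∃r.¬F ⊓ E) ⊑ (F ⊔ ∃r.¬E): entailed.

Yes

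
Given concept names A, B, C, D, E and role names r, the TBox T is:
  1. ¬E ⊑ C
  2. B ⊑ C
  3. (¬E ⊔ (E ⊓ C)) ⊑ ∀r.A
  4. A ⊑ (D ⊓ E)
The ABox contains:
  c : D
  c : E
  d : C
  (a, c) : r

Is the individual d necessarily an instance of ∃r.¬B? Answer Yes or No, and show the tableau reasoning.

1. d : ∃r.¬B?  L(d) = {C} ∪ {∀r.B}
   open: L(d) ⊇ {C, ¬A, ∀r.A, ∀r.B} — d ∉ ∃r.¬B possible
2. Hence d : ∃r.¬B: not entailed.

No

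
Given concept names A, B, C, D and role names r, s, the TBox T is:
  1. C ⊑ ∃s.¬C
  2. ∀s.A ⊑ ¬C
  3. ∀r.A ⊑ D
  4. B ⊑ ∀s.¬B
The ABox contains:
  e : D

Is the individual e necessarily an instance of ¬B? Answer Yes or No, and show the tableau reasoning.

1. e : ¬B?  L(e) = {D} ∪ {B}
   apply at e: B⊑∀s.¬B
   open: L(e) ⊇ {B, D, ¬C, ∀s.¬B} — e ∉ ¬B possible
2. Hence e : ¬B: not entailed.

No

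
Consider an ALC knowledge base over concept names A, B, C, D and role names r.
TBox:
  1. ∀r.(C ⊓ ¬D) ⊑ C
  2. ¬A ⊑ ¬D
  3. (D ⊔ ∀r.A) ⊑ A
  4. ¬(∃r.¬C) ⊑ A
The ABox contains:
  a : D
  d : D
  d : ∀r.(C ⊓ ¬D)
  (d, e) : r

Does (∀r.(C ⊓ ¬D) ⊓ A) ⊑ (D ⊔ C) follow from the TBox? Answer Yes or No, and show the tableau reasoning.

1. (∀r.(C ⊓ ¬D) ⊓ A) ⊑ (D ⊔ C)  ⇔  ((∀r.(C ⊓ ¬D) ⊓ A) ⊓ (¬D ⊓ ¬C)) unsat w.r.t. T
   all branches close; clash {C, ¬C} at x₀
2. Hence (∀r.(C ⊓ ¬D) ⊓ A) ⊑ (D ⊔ C): entailed.

Yes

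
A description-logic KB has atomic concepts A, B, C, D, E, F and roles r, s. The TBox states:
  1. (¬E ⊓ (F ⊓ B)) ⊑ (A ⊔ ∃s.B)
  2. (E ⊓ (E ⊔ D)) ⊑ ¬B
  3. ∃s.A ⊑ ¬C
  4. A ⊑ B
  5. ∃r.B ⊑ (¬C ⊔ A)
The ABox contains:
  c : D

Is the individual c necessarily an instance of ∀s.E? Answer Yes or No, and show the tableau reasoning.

1. c : ∀s.E?  L(c) = {D} ∪ {∃s.¬E}
   open: L(c) ⊇ {D, E, ¬A, ¬B, ∀r.¬B, …} (+ ∃-successors) — c ∉ ∀s.E possible
2. Hence c : ∀s.E: not entailed.

No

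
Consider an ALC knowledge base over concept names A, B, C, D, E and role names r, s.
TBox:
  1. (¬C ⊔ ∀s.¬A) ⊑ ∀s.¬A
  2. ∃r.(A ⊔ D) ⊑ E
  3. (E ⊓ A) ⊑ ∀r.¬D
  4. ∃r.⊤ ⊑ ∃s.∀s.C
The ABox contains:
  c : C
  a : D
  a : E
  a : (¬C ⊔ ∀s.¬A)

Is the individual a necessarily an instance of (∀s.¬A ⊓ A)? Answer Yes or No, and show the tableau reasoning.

1. a : (∀s.¬A ⊓ A)?  L(a) = {D, E, (¬C ⊔ ∀s.¬A)} ∪ {(∃s.A ⊔ ¬A)}
   apply at a: (¬C ⊔ ∀s.¬A)⊑∀s.¬A
   open: L(a) ⊇ {D, E, ¬A, ∀r.⊥, ∀s.¬A} — a ∉ (∀s.¬A ⊓ A) possible
2. Hence a : (∀s.¬A ⊓ A): not entailed.

No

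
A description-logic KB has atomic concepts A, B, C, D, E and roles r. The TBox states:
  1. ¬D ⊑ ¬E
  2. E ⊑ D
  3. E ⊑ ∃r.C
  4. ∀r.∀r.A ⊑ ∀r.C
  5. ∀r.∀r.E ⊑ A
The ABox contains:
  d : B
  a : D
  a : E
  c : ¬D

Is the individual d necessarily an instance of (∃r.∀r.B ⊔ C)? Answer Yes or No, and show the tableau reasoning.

1. d : (∃r.∀r.B ⊔ C)?  L(d) = {B} ∪ {(∀r.∃r.¬B ⊓ ¬C)}
   open: L(d) ⊇ {B, D, ¬C, ¬E, ∀r.∃r.¬B, …} (+ ∃-successors) — d ∉ (∃r.∀r.B ⊔ C) possible
2. Hence d : (∃r.∀r.B ⊔ C): not entailed.

No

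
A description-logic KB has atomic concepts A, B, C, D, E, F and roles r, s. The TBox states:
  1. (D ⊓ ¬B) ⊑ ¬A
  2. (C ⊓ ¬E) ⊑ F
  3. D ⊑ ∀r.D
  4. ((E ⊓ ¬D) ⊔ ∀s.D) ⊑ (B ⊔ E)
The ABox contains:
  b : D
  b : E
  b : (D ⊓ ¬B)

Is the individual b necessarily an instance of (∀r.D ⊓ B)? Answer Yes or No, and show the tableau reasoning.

1. b : (∀r.D ⊓ B)?  L(b) = {D, E, (D ⊓ ¬B)} ∪ {(∃r.¬D ⊔ ¬B)}
   apply at b: (D ⊓ ¬B)⊑¬A; D⊑∀r.D
   open: L(b) ⊇ {D, E, ¬A, ¬B, ∀r.D, …} (+ ∃-successors) — b ∉ (∀r.D ⊓ B) possible
2. Hence b : (∀r.D ⊓ B): not entailed.

No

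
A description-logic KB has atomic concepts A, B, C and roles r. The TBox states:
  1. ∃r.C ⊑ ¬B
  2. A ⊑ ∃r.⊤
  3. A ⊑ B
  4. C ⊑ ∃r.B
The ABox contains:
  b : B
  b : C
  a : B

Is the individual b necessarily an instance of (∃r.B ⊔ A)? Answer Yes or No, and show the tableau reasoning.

1. b : (∃r.B ⊔ A)?  L(b) = {B, C} ∪ {(∀r.¬B ⊓ ¬A)}
   clash {B, ¬B} at b — b ∈ (∃r.B ⊔ A)
2. Hence b : (∃r.B ⊔ A): entailed.

Yes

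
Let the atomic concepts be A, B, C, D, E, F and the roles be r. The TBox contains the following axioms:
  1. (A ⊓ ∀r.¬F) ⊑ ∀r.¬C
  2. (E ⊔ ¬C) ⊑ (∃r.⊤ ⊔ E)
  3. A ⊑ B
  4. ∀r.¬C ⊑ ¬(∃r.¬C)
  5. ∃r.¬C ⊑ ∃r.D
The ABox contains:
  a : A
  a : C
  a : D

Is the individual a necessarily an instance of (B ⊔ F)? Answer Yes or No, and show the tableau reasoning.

Yes

1. a : (B ⊔ F)?  L(a) = {A, C, D} ∪ {(¬B ⊓ ¬F)}
   clash {B, ¬B} at a — a ∈ (B ⊔ F)
2. Hence a : (B ⊔ F): entailed.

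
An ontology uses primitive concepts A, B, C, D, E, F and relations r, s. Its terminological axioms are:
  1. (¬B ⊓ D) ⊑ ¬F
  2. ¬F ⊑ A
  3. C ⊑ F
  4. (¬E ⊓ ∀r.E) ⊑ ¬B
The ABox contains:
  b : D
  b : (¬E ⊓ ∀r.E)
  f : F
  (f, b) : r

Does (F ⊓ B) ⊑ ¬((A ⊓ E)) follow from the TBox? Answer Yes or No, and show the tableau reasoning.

1. (F ⊓ B) ⊑ ¬((A ⊓ E))  ⇔  ((F ⊓ B) ⊓ (A ⊓ E)) unsat w.r.t. T
   open: L(x₀) ⊇ {A, B, E, F}
2. Hence (F ⊓ B) ⊑ ¬((A ⊓ E)): not entailed.

No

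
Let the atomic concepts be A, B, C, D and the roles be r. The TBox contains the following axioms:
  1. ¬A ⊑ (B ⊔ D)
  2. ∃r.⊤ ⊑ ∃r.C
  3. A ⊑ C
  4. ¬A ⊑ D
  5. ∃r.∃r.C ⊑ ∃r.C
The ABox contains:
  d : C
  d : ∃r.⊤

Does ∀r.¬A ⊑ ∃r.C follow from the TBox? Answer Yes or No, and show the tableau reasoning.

No

1. ∀r.¬A ⊑ ∃r.C  ⇔  (∀r.¬A ⊓ ∀r.¬C) unsat w.r.t. T
   open: L(x₀) ⊇ {A, C, ∀r.¬A, ∀r.¬C, ∀r.∀r.¬C, …}
2. Hence ∀r.¬A ⊑ ∃r.C: not entailed.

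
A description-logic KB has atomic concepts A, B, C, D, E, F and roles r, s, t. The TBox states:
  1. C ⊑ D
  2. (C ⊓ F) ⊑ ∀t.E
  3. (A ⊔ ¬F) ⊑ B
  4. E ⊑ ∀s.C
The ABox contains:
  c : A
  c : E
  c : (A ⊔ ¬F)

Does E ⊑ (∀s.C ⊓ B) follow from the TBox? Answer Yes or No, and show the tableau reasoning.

No

1. E ⊑ (∀s.C ⊓ B)  ⇔  (E ⊓ (∃s.¬C ⊔ ¬B)) unsat w.r.t. T
   apply at x₀: E⊑∀s.C
   open: L(x₀) ⊇ {E, F, ¬A, ¬B, ¬C, …}
2. Hence E ⊑ (∀s.C ⊓ B): not entailed.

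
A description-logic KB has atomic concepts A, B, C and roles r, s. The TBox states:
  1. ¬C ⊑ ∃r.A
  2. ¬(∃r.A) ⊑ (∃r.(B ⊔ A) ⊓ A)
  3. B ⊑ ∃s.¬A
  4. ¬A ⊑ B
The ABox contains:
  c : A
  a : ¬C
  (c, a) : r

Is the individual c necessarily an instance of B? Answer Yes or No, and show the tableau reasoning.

No

1. c : B?  L(c) = {A} ∪ {¬B}
   open: L(c) ⊇ {A, C, ¬B, ∃r.A} (+ ∃-successors) — c ∉ B possible
2. Hence c : B: not entailed.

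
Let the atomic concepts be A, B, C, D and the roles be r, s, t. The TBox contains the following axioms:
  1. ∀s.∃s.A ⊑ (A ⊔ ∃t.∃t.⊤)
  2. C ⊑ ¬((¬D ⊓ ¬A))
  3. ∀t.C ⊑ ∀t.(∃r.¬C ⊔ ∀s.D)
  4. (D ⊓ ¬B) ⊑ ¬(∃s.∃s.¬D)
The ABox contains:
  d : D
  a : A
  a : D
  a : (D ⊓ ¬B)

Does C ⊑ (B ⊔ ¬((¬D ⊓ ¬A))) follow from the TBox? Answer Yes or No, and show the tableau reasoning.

1. C ⊑ (B ⊔ ¬((¬D ⊓ ¬A)))  ⇔  (C ⊓ (¬B ⊓ (¬D ⊓ ¬A))) unsat w.r.t. T
   all branches close; clash {A, ¬A} at x₀
2. Hence C ⊑ (B ⊔ ¬((¬D ⊓ ¬A))): entailed.

Yes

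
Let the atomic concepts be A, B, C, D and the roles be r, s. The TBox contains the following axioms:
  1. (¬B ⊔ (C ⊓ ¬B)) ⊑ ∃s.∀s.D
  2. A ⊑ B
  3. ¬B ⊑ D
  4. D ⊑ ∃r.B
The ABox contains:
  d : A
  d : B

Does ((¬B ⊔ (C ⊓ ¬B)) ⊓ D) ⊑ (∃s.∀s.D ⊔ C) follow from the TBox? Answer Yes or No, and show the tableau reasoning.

1. ((¬B ⊔ (C ⊓ ¬B)) ⊓ D) ⊑ (∃s.∀s.D ⊔ C)  ⇔  (((¬B ⊔ (C ⊓ ¬B)) ⊓ D) ⊓ (∀s.∃s.¬D ⊓ ¬C)) unsat w.r.t. T
   all branches close; clash {B, ¬B} at x₀
2. Hence ((¬B ⊔ (C ⊓ ¬B)) ⊓ D) ⊑ (∃s.∀s.D ⊔ C): entailed.

Yes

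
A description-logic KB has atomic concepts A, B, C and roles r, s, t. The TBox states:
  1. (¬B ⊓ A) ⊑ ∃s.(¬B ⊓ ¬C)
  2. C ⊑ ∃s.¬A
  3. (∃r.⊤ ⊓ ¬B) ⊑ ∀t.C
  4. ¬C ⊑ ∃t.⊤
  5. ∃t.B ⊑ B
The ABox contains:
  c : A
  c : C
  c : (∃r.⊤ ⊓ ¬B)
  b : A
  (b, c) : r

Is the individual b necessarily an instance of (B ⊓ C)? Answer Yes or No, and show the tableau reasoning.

No

1. b : (B ⊓ C)?  L(b) = {A} ∪ {(¬B ⊔ ¬C)}
   open: L(b) ⊇ {A, C, ¬B, ∀t.C, ∀t.¬B, …} (+ ∃-successors) — b ∉ (B ⊓ C) possible
2. Hence b : (B ⊓ C): not entailed.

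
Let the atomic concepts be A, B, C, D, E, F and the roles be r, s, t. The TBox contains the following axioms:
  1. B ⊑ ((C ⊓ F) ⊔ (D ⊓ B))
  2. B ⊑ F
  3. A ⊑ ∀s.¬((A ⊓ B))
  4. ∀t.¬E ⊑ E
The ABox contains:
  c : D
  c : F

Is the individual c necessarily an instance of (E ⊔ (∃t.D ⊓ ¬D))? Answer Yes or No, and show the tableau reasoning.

No

1. c : (E ⊔ (∃t.D ⊓ ¬D))?  L(c) = {D, F} ∪ {(¬E ⊓ (∀t.¬D ⊔ D))}
   open: L(c) ⊇ {D, F, ¬A, ¬B, ¬E, …} (+ ∃-successors) — c ∉ (E ⊔ (∃t.D ⊓ ¬D)) possible
2. Hence c : (E ⊔ (∃t.D ⊓ ¬D)): not entailed.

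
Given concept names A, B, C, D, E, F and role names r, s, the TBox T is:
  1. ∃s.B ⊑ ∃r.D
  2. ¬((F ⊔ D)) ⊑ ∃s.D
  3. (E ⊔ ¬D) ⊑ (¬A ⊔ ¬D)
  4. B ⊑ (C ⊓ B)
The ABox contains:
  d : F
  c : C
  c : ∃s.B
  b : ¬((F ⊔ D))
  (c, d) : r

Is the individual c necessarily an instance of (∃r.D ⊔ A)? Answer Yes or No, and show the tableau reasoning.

Yes

1. c : (∃r.D ⊔ A)?  L(c) = {C, ∃s.B} ∪ {(∀r.¬D ⊓ ¬A)}
   clash {D, ¬D} at an ∃-successor — c ∈ (∃r.D ⊔ A)
2. Hence c : (∃r.D ⊔ A): entailed.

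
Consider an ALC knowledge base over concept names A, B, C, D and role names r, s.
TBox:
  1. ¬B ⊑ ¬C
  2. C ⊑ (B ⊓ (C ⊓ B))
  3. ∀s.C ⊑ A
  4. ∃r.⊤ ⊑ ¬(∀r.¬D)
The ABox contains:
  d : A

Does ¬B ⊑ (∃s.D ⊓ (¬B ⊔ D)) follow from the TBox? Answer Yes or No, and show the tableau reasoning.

No

1. ¬B ⊑ (∃s.D ⊓ (¬B ⊔ D))  ⇔  (¬B ⊓ (∀s.¬D ⊔ (B ⊓ ¬D))) unsat w.r.t. T
   apply at x₀: ¬B⊑¬C
   open: L(x₀) ⊇ {¬B, ¬C, ∀r.⊥, ∀s.¬D, ∃s.¬C} (+ ∃-successors)
2. Hence ¬B ⊑ (∃s.D ⊓ (¬B ⊔ D)): not entailed.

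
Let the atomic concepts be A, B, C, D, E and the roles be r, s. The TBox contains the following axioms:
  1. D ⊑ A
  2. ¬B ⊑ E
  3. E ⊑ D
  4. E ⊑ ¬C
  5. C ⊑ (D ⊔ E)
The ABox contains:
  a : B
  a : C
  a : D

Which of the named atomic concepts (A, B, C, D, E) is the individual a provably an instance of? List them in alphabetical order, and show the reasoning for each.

1. a : A?  L(a) = {B, C, D} ∪ {¬A}
   clash {A, ¬A} at a — a ∈ A
2. a : B?  L(a) = {B, C, D} ∪ {¬B}
   clash {B, ¬B} at a — a ∈ B
3. a : C?  L(a) = {B, C, D} ∪ {¬C}
   clash {C, ¬C} at a — a ∈ C
4. a : D?  L(a) = {B, C, D} ∪ {¬D}
   clash {D, ¬D} at a — a ∈ D
5. a : E?  L(a) = {B, C, D} ∪ {¬E}
   apply at a: D⊑A; C⊑(D ⊔ E)
   open: L(a) ⊇ {A, B, C, D, ¬E} — a ∉ E possible
6. Entailed for a: {A, B, C, D}

{A, B, C, D}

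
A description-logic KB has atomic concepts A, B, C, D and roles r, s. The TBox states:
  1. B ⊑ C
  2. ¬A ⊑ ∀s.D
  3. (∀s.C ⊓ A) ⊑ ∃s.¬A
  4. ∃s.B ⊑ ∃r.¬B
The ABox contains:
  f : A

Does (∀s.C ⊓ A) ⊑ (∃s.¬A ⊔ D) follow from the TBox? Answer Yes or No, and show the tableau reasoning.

Yes

1. (∀s.C ⊓ A) ⊑ (∃s.¬A ⊔ D)  ⇔  ((∀s.C ⊓ A) ⊓ (∀s.A ⊓ ¬D)) unsat w.r.t. T
   all branches close; clash {A, ¬A} at an ∃-successor
2. Hence (∀s.C ⊓ A) ⊑ (∃s.¬A ⊔ D): entailed.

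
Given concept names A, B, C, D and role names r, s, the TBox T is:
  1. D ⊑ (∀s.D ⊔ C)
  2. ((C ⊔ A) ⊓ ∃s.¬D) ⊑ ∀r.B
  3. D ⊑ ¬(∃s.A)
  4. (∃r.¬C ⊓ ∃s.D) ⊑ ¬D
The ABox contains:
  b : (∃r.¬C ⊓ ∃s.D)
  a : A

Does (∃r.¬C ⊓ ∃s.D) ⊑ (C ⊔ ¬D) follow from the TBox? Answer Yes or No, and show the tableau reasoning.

Yes

1. (∃r.¬C ⊓ ∃s.D) ⊑ (C ⊔ ¬D)  ⇔  ((∃r.¬C ⊓ ∃s.D) ⊓ (¬C ⊓ D)) unsat w.r.t. T
   all branches close; clash {C, ¬C} at x₀
2. Hence (∃r.¬C ⊓ ∃s.D) ⊑ (C ⊔ ¬D): entailed.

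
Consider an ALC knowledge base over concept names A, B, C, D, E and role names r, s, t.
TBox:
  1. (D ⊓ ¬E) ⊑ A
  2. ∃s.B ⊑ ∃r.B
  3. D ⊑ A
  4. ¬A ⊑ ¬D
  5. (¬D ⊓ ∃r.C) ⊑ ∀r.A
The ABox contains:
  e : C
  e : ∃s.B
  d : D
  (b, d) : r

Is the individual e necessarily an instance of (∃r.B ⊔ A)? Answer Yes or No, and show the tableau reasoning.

Yes

1. e : (∃r.B ⊔ A)?  L(e) = {C, ∃s.B} ∪ {(∀r.¬B ⊓ ¬A)}
   clash {A, ¬A} at e — e ∈ (∃r.B ⊔ A)
2. Hence e : (∃r.B ⊔ A): entailed.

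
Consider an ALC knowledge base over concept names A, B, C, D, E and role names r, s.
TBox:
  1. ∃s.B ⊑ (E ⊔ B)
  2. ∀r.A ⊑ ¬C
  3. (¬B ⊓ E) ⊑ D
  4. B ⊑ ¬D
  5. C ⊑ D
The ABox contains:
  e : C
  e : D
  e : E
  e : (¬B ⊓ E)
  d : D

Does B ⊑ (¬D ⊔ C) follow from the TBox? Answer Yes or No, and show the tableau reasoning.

1. B ⊑ (¬D ⊔ C)  ⇔  (B ⊓ (D ⊓ ¬C)) unsat w.r.t. T
   all branches close; clash {D, ¬D} at x₀
2. Hence B ⊑ (¬D ⊔ C): entailed.

Yes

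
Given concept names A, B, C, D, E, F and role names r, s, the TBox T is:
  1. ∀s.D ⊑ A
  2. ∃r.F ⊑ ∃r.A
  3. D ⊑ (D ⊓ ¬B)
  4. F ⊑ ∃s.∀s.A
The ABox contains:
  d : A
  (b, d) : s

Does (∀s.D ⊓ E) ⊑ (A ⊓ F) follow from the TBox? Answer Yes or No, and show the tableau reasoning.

No

1. (∀s.D ⊓ E) ⊑ (A ⊓ F)  ⇔  ((∀s.D ⊓ E) ⊓ (¬A ⊔ ¬F)) unsat w.r.t. T
   apply at x₀: ∀s.D⊑A
   open: L(x₀) ⊇ {A, E, ¬D, ¬F, ∀r.¬F, …}
2. Hence (∀s.D ⊓ E) ⊑ (A ⊓ F): not entailed.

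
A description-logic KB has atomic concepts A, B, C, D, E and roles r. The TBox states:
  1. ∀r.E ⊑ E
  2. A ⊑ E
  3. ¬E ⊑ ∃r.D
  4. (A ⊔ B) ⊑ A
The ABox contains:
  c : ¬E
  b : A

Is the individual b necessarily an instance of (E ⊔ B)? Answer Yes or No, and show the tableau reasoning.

Yes

1. b : (E ⊔ B)?  L(b) = {A} ∪ {(¬E ⊓ ¬B)}
   clash {E, ¬E} at b — b ∈ (E ⊔ B)
2. Hence b : (E ⊔ B): entailed.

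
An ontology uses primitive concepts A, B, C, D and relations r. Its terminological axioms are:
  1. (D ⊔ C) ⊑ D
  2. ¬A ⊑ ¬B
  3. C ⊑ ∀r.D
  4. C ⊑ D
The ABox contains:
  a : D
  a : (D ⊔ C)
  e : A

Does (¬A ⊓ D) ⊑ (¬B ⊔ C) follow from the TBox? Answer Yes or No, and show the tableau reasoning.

1. (¬A ⊓ D) ⊑ (¬B ⊔ C)  ⇔  ((¬A ⊓ D) ⊓ (B ⊓ ¬C)) unsat w.r.t. T
   all branches close; clash {B, ¬B} at x₀
2. Hence (¬A ⊓ D) ⊑ (¬B ⊔ C): entailed.

Yes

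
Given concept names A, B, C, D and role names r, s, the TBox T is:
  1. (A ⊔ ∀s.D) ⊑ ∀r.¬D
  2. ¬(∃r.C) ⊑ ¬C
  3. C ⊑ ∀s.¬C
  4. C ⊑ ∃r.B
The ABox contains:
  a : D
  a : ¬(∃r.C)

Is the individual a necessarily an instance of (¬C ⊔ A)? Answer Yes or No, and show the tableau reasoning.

1. a : (¬C ⊔ A)?  L(a) = {D, ¬(∃r.C)} ∪ {(C ⊓ ¬A)}
   clash {C, ¬C} at a — a ∈ (¬C ⊔ A)
2. Hence a : (¬C ⊔ A): entailed.

Yes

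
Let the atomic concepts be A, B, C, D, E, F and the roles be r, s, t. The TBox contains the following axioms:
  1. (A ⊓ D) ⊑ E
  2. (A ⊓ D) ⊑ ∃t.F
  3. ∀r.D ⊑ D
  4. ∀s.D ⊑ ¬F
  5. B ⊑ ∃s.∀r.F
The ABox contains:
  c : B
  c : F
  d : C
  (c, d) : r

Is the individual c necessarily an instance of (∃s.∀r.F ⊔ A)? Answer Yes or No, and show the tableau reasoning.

1. c : (∃s.∀r.F ⊔ A)?  L(c) = {B, F} ∪ {(∀s.∃r.¬F ⊓ ¬A)}
   clash {F, ¬F} at c — c ∈ (∃s.∀r.F ⊔ A)
2. Hence c : (∃s.∀r.F ⊔ A): entailed.

Yes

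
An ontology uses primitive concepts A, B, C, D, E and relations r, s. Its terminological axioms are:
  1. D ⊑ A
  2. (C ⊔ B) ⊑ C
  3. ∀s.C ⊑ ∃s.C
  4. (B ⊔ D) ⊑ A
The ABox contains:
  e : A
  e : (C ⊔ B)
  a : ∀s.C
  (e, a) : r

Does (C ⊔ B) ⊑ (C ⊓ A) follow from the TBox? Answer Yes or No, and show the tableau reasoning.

1. (C ⊔ B) ⊑ (C ⊓ A)  ⇔  ((C ⊔ B) ⊓ (¬C ⊔ ¬A)) unsat w.r.t. T
   apply at x₀: (C ⊔ B)⊑C
   open: L(x₀) ⊇ {C, ¬A, ¬B, ¬D, ∃s.¬C} (+ ∃-successors)
2. Hence (C ⊔ B) ⊑ (C ⊓ A): not entailed.

No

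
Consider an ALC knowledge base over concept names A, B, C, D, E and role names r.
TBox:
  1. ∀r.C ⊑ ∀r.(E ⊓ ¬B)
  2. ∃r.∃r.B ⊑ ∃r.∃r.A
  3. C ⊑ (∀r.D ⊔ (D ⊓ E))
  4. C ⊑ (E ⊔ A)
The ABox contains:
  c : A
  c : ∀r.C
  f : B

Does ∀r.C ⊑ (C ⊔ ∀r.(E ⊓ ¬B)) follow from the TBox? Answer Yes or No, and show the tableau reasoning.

Yes

1. ∀r.C ⊑ (C ⊔ ∀r.(E ⊓ ¬B))  ⇔  (∀r.C ⊓ (¬C ⊓ ∃r.(¬E ⊔ B))) unsat w.r.t. T
   all branches close; clash {B, ¬B} at an ∃-successor
2. Hence ∀r.C ⊑ (C ⊔ ∀r.(E ⊓ ¬B)): entailed.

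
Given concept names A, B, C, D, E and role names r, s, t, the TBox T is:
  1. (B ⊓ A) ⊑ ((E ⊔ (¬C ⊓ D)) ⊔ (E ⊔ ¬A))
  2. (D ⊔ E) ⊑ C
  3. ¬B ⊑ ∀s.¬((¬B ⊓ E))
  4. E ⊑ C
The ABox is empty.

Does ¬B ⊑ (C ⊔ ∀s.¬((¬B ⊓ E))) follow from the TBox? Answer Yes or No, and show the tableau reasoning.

Yes

1. ¬B ⊑ (C ⊔ ∀s.¬((¬B ⊓ E)))  ⇔  (¬B ⊓ (¬C ⊓ ∃s.(¬B ⊓ E))) unsat w.r.t. T
   all branches close; clash {C, ¬C} at x₀
2. Hence ¬B ⊑ (C ⊔ ∀s.¬((¬B ⊓ E))): entailed.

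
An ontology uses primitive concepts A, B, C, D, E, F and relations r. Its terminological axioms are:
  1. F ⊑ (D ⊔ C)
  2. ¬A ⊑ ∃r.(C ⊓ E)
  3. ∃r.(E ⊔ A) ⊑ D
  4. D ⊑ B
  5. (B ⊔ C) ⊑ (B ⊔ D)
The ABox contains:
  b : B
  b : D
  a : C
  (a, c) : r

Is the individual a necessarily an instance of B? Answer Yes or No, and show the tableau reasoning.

Yes

1. a : B?  L(a) = {C} ∪ {¬B}
   clash {B, ¬B} at a — a ∈ B
2. Hence a : B: entailed.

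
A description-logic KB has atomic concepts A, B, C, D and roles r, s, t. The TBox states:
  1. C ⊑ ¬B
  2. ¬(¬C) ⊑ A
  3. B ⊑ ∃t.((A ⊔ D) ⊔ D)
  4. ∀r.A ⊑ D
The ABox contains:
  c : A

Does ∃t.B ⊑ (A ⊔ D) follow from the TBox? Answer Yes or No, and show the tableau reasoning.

No

1. ∃t.B ⊑ (A ⊔ D)  ⇔  (∃t.B ⊓ (¬A ⊓ ¬D)) unsat w.r.t. T
   open: L(x₀) ⊇ {¬A, ¬B, ¬C, ¬D, ∃r.¬A, …} (+ ∃-successors)
2. Hence ∃t.B ⊑ (A ⊔ D): not entailed.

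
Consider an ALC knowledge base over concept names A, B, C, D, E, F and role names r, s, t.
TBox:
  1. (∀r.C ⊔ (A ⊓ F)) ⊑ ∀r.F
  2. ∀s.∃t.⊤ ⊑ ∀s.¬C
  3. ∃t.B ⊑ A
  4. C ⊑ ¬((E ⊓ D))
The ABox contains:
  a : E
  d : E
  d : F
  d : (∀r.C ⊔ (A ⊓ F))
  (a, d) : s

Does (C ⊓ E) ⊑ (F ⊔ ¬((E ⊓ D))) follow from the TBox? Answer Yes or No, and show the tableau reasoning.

1. (C ⊓ E) ⊑ (F ⊔ ¬((E ⊓ D)))  ⇔  ((C ⊓ E) ⊓ (¬F ⊓ (E ⊓ D))) unsat w.r.t. T
   all branches close; clash {D, ¬D} at x₀
2. Hence (C ⊓ E) ⊑ (F ⊔ ¬((E ⊓ D))): entailed.

Yes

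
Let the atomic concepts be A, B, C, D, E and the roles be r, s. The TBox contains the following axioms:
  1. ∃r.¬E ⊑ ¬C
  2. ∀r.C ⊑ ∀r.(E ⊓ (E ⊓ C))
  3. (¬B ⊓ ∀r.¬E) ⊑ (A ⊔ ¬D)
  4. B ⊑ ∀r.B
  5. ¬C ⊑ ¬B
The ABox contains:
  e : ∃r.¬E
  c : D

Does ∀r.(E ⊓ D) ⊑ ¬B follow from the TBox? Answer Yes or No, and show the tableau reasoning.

No

1. ∀r.(E ⊓ D) ⊑ ¬B  ⇔  (∀r.(E ⊓ D) ⊓ B) unsat w.r.t. T
   apply at x₀: B⊑∀r.B
   open: L(x₀) ⊇ {B, C, ∀r.(E ⊓ (E ⊓ C)), ∀r.(E ⊓ D), ∀r.B, …}
2. Hence ∀r.(E ⊓ D) ⊑ ¬B: not entailed.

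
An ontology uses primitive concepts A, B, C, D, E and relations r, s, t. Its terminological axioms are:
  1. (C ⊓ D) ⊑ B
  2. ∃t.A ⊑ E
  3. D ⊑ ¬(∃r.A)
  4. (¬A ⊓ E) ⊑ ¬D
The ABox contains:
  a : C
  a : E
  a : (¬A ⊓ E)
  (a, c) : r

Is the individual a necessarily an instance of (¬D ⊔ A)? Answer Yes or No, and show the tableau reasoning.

Yes

1. a : (¬D ⊔ A)?  L(a) = {C, E, (¬A ⊓ E)} ∪ {(D ⊓ ¬A)}
   clash {D, ¬D} at a — a ∈ (¬D ⊔ A)
2. Hence a : (¬D ⊔ A): entailed.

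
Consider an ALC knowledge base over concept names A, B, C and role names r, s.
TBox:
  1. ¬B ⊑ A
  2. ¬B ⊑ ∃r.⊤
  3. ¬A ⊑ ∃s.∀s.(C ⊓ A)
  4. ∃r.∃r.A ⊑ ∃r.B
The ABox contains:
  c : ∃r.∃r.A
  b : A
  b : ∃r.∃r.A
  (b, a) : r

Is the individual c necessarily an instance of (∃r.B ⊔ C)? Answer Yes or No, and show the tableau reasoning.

Yes

1. c : (∃r.B ⊔ C)?  L(c) = {∃r.∃r.A} ∪ {(∀r.¬B ⊓ ¬C)}
   clash {B, ¬B} at an ∃-successor — c ∈ (∃r.B ⊔ C)
2. Hence c : (∃r.B ⊔ C): entailed.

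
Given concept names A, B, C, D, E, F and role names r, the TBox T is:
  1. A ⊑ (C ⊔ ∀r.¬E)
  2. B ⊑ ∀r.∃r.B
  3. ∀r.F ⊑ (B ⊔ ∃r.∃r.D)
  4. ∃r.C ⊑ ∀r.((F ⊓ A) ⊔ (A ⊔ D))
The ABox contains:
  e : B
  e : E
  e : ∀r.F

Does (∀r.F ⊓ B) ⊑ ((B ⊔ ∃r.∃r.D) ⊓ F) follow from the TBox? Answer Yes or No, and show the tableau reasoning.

1. (∀r.F ⊓ B) ⊑ ((B ⊔ ∃r.∃r.D) ⊓ F)  ⇔  ((∀r.F ⊓ B) ⊓ ((¬B ⊓ ∀r.∀r.¬D) ⊔ ¬F)) unsat w.r.t. T
   apply at x₀: B⊑∀r.∃r.B; ∀r.F⊑(B ⊔ ∃r.∃r.D)
   open: L(x₀) ⊇ {B, ¬A, ¬F, ∀r.F, ∀r.¬C, …}
2. Hence (∀r.F ⊓ B) ⊑ ((B ⊔ ∃r.∃r.D) ⊓ F): not entailed.

No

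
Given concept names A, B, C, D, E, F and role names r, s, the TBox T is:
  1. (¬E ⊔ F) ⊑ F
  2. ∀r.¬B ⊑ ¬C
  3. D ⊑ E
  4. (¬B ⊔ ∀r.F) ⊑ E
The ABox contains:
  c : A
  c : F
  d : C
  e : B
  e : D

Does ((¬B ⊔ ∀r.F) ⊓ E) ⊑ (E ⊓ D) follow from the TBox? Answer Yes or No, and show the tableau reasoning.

No

1. ((¬B ⊔ ∀r.F) ⊓ E) ⊑ (E ⊓ D)  ⇔  (((¬B ⊔ ∀r.F) ⊓ E) ⊓ (¬E ⊔ ¬D)) unsat w.r.t. T
   open: L(x₀) ⊇ {E, ¬B, ¬D, ¬F, ∃r.B} (+ ∃-successors)
2. Hence ((¬B ⊔ ∀r.F) ⊓ E) ⊑ (E ⊓ D): not entailed.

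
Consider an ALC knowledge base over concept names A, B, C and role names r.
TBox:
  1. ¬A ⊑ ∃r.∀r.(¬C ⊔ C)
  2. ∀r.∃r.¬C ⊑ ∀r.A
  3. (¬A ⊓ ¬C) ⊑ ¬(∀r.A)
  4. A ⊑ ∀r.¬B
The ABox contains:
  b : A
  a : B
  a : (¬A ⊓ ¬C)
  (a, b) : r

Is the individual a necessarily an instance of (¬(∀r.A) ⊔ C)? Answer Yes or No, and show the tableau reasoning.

Yes

1. a : (¬(∀r.A) ⊔ C)?  L(a) = {B, (¬A ⊓ ¬C)} ∪ {(∀r.A ⊓ ¬C)}
   clash {A, ¬A} at an ∃-successor — a ∈ (¬(∀r.A) ⊔ C)
2. Hence a : (¬(∀r.A) ⊔ C): entailed.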